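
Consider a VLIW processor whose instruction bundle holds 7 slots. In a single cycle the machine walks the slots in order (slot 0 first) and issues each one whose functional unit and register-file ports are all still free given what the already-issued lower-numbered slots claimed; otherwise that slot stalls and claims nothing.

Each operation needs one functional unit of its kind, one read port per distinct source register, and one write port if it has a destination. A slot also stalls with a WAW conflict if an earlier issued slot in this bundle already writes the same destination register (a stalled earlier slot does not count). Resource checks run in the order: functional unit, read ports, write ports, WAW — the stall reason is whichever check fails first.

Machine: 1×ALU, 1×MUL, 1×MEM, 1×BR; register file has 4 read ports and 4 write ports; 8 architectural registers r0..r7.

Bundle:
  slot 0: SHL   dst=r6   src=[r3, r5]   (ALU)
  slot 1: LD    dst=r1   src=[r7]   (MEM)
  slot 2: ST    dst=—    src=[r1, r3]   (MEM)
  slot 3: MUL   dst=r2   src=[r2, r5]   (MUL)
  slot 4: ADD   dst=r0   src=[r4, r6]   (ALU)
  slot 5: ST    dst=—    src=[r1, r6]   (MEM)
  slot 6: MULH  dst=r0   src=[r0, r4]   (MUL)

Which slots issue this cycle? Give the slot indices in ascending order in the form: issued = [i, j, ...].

issued = [0, 1]

  0. ALU→r6 ⇒ go  {0A/1Mu/1Ld/1B | 2r 3w}
  1. MEM→r1 ⇒ go  {0A/1Mu/0Ld/1B | 1r 2w}
  2. MEM ⇒ no(FU)  {0A/1Mu/0Ld/1B | 1r 2w}
  3. MUL→r2 ⇒ no(RD_PORT)  {0A/1Mu/0Ld/1B | 1r 2w}
  4. ALU→r0 ⇒ no(FU)  {0A/1Mu/0Ld/1B | 1r 2w}
  5. MEM ⇒ no(FU)  {0A/1Mu/0Ld/1B | 1r 2w}
  6. MUL→r0 ⇒ no(RD_PORT)  {0A/1Mu/0Ld/1B | 1r 2w}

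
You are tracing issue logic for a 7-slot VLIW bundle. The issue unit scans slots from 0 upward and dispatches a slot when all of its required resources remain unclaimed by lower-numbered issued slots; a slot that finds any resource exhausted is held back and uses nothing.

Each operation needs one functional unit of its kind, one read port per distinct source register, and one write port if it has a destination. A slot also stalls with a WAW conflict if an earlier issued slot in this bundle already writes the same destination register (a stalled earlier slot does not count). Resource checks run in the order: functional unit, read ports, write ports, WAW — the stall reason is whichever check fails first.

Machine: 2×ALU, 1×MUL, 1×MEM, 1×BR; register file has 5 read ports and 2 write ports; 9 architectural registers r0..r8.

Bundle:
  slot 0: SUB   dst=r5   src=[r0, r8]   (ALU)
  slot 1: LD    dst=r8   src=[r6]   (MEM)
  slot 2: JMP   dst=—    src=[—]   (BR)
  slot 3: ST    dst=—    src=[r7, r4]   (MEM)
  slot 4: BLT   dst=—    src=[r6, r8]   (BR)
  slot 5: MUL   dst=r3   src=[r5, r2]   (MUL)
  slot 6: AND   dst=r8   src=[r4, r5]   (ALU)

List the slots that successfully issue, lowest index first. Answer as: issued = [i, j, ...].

issued = [0, 1, 2]

(0) want 1×ALU +2rd +1wr — yes → AL1|MU1|ME1|BR1|rd3|wr1
(1) want 1×MEM +1rd +1wr — yes → AL1|MU1|ME0|BR1|rd2|wr0
(2) want 1×BR +0rd +0wr — yes → AL1|MU1|ME0|BR0|rd2|wr0
(3) want 1×MEM +2rd +0wr — FU → AL1|MU1|ME0|BR0|rd2|wr0
(4) want 1×BR +2rd +0wr — FU → AL1|MU1|ME0|BR0|rd2|wr0
(5) want 1×MUL +2rd +1wr — WR_PORT → AL1|MU1|ME0|BR0|rd2|wr0
(6) want 1×ALU +2rd +1wr — WR_PORT → AL1|MU1|ME0|BR0|rd2|wr0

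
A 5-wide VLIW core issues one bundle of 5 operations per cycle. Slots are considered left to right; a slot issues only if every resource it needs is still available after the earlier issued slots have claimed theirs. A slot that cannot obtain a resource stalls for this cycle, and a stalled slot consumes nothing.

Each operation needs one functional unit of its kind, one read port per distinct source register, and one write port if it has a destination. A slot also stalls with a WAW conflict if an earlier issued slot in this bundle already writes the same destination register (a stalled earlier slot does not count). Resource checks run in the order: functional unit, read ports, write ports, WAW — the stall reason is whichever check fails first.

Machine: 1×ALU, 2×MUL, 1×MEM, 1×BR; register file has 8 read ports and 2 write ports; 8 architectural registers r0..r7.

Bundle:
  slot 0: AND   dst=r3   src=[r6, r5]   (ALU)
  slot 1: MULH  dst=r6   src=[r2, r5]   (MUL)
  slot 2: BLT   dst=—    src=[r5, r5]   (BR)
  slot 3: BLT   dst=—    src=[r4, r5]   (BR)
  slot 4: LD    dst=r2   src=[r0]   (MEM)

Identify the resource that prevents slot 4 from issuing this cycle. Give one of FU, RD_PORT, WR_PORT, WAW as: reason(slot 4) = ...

reason(slot 4) = WR_PORT

slot 0 (ALU): ISSUE — free A0,Mu2,Ld1,B1 rp6 wp1
slot 1 (MUL): ISSUE — free A0,Mu1,Ld1,B1 rp4 wp0
slot 2 (BR): ISSUE — free A0,Mu1,Ld1,B0 rp3 wp0
slot 3 (BR): stall FU — free A0,Mu1,Ld1,B0 rp3 wp0
slot 4 (MEM): stall WR_PORT — free A0,Mu1,Ld1,B0 rp3 wp0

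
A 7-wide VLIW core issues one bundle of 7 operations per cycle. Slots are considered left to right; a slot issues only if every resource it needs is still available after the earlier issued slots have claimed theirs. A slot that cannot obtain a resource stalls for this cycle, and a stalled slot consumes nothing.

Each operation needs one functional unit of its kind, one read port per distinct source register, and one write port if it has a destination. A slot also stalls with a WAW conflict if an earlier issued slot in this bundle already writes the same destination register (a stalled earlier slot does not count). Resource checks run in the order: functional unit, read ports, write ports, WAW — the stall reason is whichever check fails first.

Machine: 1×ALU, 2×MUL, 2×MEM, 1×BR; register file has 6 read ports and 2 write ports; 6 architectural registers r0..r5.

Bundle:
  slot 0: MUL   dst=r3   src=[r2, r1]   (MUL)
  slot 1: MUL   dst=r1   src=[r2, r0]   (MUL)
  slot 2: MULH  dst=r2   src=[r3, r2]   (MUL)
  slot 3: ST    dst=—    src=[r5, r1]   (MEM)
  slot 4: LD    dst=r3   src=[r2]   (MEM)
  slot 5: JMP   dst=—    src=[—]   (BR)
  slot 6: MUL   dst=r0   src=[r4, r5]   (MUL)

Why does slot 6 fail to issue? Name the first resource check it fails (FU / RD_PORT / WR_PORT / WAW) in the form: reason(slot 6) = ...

[0] MUL needs rd=2 wr=1: ok; after: ALU=1 MUL=1 MEM=2 BR=1, R=4, W=1
[1] MUL needs rd=2 wr=1: ok; after: ALU=1 MUL=0 MEM=2 BR=1, R=2, W=0
[2] MUL needs rd=2 wr=1: FU; after: ALU=1 MUL=0 MEM=2 BR=1, R=2, W=0
[3] MEM needs rd=2 wr=0: ok; after: ALU=1 MUL=0 MEM=1 BR=1, R=0, W=0
[4] MEM needs rd=1 wr=1: RD_PORT; after: ALU=1 MUL=0 MEM=1 BR=1, R=0, W=0
[5] BR needs rd=0 wr=0: ok; after: ALU=1 MUL=0 MEM=1 BR=0, R=0, W=0
[6] MUL needs rd=2 wr=1: FU; after: ALU=1 MUL=0 MEM=1 BR=0, R=0, W=0

reason(slot 6) = FU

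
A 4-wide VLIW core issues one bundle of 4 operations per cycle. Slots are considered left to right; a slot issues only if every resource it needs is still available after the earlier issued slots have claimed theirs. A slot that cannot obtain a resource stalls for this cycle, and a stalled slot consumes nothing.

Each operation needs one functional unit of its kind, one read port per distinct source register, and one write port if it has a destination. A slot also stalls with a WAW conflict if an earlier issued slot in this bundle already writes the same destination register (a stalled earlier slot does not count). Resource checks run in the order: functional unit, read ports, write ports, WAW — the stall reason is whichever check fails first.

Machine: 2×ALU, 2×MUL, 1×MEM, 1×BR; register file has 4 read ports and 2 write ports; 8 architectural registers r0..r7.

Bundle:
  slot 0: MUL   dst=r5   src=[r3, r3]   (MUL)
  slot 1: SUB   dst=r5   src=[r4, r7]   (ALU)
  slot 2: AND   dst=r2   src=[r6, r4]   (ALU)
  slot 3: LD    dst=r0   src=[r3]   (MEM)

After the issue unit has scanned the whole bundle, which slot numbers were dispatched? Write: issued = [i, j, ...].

[0] MUL needs rd=1 wr=1: ok; after: ALU=2 MUL=1 MEM=1 BR=1, R=3, W=1
[1] ALU needs rd=2 wr=1: WAW; after: ALU=2 MUL=1 MEM=1 BR=1, R=3, W=1
[2] ALU needs rd=2 wr=1: ok; after: ALU=1 MUL=1 MEM=1 BR=1, R=1, W=0
[3] MEM needs rd=1 wr=1: WR_PORT; after: ALU=1 MUL=1 MEM=1 BR=1, R=1, W=0

issued = [0, 2]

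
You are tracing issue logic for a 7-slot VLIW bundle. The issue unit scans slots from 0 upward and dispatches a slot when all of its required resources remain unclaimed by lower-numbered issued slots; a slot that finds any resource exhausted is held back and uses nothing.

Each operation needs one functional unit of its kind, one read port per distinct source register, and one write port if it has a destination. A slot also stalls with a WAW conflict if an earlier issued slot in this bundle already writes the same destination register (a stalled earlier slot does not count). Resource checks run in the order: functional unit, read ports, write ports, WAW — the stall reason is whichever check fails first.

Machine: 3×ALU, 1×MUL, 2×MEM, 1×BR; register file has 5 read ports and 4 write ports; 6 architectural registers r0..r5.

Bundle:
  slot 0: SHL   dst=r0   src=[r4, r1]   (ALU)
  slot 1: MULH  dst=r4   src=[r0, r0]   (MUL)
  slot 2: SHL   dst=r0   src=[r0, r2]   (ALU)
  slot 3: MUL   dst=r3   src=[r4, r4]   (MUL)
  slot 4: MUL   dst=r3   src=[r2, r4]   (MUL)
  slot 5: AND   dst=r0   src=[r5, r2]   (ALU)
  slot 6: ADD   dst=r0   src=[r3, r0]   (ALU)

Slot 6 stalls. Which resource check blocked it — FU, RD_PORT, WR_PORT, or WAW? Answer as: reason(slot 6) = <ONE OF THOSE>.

reason(slot 6) = WAW

(0) want 1×ALU +2rd +1wr — yes → AL2|MU1|ME2|BR1|rd3|wr3
(1) want 1×MUL +1rd +1wr — yes → AL2|MU0|ME2|BR1|rd2|wr2
(2) want 1×ALU +2rd +1wr — WAW → AL2|MU0|ME2|BR1|rd2|wr2
(3) want 1×MUL +1rd +1wr — FU → AL2|MU0|ME2|BR1|rd2|wr2
(4) want 1×MUL +2rd +1wr — FU → AL2|MU0|ME2|BR1|rd2|wr2
(5) want 1×ALU +2rd +1wr — WAW → AL2|MU0|ME2|BR1|rd2|wr2
(6) want 1×ALU +2rd +1wr — WAW → AL2|MU0|ME2|BR1|rd2|wr2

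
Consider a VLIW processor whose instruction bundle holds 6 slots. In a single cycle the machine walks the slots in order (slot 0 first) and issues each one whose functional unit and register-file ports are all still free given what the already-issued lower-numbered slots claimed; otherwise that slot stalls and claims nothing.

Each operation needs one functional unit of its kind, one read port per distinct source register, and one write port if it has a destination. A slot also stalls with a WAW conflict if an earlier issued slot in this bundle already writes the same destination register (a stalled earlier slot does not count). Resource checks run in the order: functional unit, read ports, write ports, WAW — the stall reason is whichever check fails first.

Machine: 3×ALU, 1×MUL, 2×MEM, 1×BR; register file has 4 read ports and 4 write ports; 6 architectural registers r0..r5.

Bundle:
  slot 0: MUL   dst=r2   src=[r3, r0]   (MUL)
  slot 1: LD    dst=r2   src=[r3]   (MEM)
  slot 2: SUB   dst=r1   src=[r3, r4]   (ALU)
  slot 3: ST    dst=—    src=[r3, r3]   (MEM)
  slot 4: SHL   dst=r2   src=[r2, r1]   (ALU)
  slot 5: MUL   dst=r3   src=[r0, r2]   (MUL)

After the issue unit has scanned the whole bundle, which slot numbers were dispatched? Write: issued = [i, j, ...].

issued = [0, 2]

#0 MUL src=r3,r0 dispatched  <A:3 Mu:0 Ld:2 B:1 rd:2 wr:3>
#1 MEM src=r3 held:WAW  <A:3 Mu:0 Ld:2 B:1 rd:2 wr:3>
#2 ALU src=r3,r4 dispatched  <A:2 Mu:0 Ld:2 B:1 rd:0 wr:2>
#3 MEM src=r3,r3 held:RD_PORT  <A:2 Mu:0 Ld:2 B:1 rd:0 wr:2>
#4 ALU src=r2,r1 held:RD_PORT  <A:2 Mu:0 Ld:2 B:1 rd:0 wr:2>
#5 MUL src=r0,r2 held:FU  <A:2 Mu:0 Ld:2 B:1 rd:0 wr:2>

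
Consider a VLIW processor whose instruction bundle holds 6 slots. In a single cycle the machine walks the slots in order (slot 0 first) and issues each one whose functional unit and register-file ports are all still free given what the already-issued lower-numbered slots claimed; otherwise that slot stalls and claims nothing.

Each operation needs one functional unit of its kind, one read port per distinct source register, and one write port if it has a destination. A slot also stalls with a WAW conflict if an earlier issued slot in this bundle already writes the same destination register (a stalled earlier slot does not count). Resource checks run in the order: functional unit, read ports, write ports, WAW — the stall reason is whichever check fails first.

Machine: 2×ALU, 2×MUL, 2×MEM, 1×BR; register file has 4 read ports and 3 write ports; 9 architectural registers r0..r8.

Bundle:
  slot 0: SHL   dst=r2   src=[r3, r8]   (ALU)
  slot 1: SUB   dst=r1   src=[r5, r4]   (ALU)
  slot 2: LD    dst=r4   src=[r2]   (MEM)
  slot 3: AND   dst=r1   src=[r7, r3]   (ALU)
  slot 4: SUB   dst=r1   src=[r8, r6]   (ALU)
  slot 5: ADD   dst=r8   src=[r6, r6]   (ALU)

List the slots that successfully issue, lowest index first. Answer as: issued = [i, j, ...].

issued = [0, 1]

(0) want 1×ALU +2rd +1wr — yes → AL1|MU2|ME2|BR1|rd2|wr2
(1) want 1×ALU +2rd +1wr — yes → AL0|MU2|ME2|BR1|rd0|wr1
(2) want 1×MEM +1rd +1wr — RD_PORT → AL0|MU2|ME2|BR1|rd0|wr1
(3) want 1×ALU +2rd +1wr — FU → AL0|MU2|ME2|BR1|rd0|wr1
(4) want 1×ALU +2rd +1wr — FU → AL0|MU2|ME2|BR1|rd0|wr1
(5) want 1×ALU +1rd +1wr — FU → AL0|MU2|ME2|BR1|rd0|wr1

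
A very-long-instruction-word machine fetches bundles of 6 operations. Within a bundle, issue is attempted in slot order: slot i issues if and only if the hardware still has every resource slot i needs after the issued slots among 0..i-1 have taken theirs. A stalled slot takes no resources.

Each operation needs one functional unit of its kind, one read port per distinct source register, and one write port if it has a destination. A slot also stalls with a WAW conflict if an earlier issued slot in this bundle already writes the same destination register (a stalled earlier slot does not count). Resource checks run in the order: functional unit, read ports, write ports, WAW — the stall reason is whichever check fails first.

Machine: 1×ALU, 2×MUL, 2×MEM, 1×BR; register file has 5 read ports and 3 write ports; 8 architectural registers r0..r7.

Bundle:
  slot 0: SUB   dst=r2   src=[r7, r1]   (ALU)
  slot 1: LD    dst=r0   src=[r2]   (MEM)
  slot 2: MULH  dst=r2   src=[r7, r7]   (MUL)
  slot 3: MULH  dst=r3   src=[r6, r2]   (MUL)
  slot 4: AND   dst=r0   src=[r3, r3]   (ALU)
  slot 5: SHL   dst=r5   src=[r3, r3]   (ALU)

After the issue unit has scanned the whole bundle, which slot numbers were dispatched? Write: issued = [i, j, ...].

issued = [0, 1, 3]

  0. ALU→r2 ⇒ go  {0A/2Mu/2Ld/1B | 3r 2w}
  1. MEM→r0 ⇒ go  {0A/2Mu/1Ld/1B | 2r 1w}
  2. MUL→r2 ⇒ no(WAW)  {0A/2Mu/1Ld/1B | 2r 1w}
  3. MUL→r3 ⇒ go  {0A/1Mu/1Ld/1B | 0r 0w}
  4. ALU→r0 ⇒ no(FU)  {0A/1Mu/1Ld/1B | 0r 0w}
  5. ALU→r5 ⇒ no(FU)  {0A/1Mu/1Ld/1B | 0r 0w}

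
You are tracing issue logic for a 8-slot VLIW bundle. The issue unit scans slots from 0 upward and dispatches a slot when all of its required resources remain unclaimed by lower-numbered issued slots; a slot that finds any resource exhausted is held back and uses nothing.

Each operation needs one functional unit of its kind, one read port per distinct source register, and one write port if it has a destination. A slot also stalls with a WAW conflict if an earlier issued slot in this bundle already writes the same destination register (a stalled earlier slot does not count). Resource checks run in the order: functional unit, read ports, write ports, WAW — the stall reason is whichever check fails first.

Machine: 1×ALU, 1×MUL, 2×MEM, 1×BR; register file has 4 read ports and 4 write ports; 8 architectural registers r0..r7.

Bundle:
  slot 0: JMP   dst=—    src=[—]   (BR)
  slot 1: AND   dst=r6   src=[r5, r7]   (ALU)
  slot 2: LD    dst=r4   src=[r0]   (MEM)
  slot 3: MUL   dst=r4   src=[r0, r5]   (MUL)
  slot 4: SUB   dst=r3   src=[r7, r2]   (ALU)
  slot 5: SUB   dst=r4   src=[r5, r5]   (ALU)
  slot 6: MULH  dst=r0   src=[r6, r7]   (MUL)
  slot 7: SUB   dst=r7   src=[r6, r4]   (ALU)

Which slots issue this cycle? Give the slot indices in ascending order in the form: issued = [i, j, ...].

(0) want 1×BR +0rd +0wr — yes → AL1|MU1|ME2|BR0|rd4|wr4
(1) want 1×ALU +2rd +1wr — yes → AL0|MU1|ME2|BR0|rd2|wr3
(2) want 1×MEM +1rd +1wr — yes → AL0|MU1|ME1|BR0|rd1|wr2
(3) want 1×MUL +2rd +1wr — RD_PORT → AL0|MU1|ME1|BR0|rd1|wr2
(4) want 1×ALU +2rd +1wr — FU → AL0|MU1|ME1|BR0|rd1|wr2
(5) want 1×ALU +1rd +1wr — FU → AL0|MU1|ME1|BR0|rd1|wr2
(6) want 1×MUL +2rd +1wr — RD_PORT → AL0|MU1|ME1|BR0|rd1|wr2
(7) want 1×ALU +2rd +1wr — FU → AL0|MU1|ME1|BR0|rd1|wr2

issued = [0, 1, 2]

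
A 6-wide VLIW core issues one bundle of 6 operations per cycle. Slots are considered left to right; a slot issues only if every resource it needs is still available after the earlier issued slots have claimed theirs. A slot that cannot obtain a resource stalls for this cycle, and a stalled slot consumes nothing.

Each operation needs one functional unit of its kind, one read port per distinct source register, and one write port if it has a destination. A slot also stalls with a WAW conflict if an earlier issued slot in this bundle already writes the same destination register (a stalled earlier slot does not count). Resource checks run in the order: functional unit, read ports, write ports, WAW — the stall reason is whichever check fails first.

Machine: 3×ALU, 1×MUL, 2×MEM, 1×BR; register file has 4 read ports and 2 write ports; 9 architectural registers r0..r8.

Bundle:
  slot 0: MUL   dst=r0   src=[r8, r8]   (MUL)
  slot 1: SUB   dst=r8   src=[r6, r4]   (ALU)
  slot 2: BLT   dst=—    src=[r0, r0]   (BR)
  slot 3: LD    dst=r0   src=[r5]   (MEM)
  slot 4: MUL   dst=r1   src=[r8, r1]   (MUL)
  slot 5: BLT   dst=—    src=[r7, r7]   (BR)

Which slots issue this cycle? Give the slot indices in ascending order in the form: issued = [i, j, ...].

  0. MUL→r0 ⇒ go  {3A/0Mu/2Ld/1B | 3r 1w}
  1. ALU→r8 ⇒ go  {2A/0Mu/2Ld/1B | 1r 0w}
  2. BR ⇒ go  {2A/0Mu/2Ld/0B | 0r 0w}
  3. MEM→r0 ⇒ no(RD_PORT)  {2A/0Mu/2Ld/0B | 0r 0w}
  4. MUL→r1 ⇒ no(FU)  {2A/0Mu/2Ld/0B | 0r 0w}
  5. BR ⇒ no(FU)  {2A/0Mu/2Ld/0B | 0r 0w}

issued = [0, 1, 2]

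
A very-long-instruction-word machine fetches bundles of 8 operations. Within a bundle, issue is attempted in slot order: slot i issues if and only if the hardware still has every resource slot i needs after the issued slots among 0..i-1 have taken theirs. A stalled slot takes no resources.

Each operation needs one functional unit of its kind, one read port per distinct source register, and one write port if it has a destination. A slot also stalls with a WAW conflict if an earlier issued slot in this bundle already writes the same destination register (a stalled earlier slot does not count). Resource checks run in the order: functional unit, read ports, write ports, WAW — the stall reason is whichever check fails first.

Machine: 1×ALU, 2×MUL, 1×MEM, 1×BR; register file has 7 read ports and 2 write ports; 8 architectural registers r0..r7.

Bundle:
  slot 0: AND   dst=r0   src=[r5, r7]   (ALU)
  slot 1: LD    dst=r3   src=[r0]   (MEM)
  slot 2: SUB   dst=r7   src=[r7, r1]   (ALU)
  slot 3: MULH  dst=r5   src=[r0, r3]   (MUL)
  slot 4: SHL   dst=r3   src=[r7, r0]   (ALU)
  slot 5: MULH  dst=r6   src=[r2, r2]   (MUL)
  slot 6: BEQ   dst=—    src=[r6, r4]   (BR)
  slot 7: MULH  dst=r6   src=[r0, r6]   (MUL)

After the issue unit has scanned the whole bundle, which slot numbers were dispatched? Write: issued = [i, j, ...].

slot 0 (ALU): ISSUE — free A0,Mu2,Ld1,B1 rp5 wp1
slot 1 (MEM): ISSUE — free A0,Mu2,Ld0,B1 rp4 wp0
slot 2 (ALU): stall FU — free A0,Mu2,Ld0,B1 rp4 wp0
slot 3 (MUL): stall WR_PORT — free A0,Mu2,Ld0,B1 rp4 wp0
slot 4 (ALU): stall FU — free A0,Mu2,Ld0,B1 rp4 wp0
slot 5 (MUL): stall WR_PORT — free A0,Mu2,Ld0,B1 rp4 wp0
slot 6 (BR): ISSUE — free A0,Mu2,Ld0,B0 rp2 wp0
slot 7 (MUL): stall WR_PORT — free A0,Mu2,Ld0,B0 rp2 wp0

issued = [0, 1, 6]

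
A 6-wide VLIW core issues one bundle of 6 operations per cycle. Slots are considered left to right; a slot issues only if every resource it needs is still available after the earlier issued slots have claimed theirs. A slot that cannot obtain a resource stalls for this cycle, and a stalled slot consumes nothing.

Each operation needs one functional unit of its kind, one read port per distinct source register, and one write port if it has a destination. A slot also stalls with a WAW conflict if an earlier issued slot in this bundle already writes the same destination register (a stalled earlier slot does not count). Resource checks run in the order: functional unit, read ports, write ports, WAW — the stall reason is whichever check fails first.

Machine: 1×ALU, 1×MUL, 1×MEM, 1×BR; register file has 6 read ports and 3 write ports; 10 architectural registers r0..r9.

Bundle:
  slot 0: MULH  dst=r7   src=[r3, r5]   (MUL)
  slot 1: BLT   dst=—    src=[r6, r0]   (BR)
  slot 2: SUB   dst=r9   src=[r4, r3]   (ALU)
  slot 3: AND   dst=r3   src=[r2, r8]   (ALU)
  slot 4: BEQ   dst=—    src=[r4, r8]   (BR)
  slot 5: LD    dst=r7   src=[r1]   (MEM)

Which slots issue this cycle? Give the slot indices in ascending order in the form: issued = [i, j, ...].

(0) want 1×MUL +2rd +1wr — yes → AL1|MU0|ME1|BR1|rd4|wr2
(1) want 1×BR +2rd +0wr — yes → AL1|MU0|ME1|BR0|rd2|wr2
(2) want 1×ALU +2rd +1wr — yes → AL0|MU0|ME1|BR0|rd0|wr1
(3) want 1×ALU +2rd +1wr — FU → AL0|MU0|ME1|BR0|rd0|wr1
(4) want 1×BR +2rd +0wr — FU → AL0|MU0|ME1|BR0|rd0|wr1
(5) want 1×MEM +1rd +1wr — RD_PORT → AL0|MU0|ME1|BR0|rd0|wr1

issued = [0, 1, 2]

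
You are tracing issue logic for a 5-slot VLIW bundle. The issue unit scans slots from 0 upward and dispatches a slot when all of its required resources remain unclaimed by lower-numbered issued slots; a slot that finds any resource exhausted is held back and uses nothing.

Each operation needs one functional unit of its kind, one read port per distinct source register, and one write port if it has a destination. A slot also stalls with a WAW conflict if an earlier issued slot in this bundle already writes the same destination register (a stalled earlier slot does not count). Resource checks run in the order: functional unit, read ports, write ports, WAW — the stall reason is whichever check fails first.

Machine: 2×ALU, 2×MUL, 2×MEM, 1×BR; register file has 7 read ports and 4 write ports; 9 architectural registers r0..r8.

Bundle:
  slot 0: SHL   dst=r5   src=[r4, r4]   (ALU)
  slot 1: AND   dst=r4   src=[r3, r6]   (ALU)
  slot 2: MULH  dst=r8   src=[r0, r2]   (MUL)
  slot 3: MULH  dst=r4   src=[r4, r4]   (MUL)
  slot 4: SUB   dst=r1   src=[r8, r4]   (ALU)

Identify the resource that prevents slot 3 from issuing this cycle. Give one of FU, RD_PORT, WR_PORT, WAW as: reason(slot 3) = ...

reason(slot 3) = WAW

  0. ALU→r5 ⇒ go  {1A/2Mu/2Ld/1B | 6r 3w}
  1. ALU→r4 ⇒ go  {0A/2Mu/2Ld/1B | 4r 2w}
  2. MUL→r8 ⇒ go  {0A/1Mu/2Ld/1B | 2r 1w}
  3. MUL→r4 ⇒ no(WAW)  {0A/1Mu/2Ld/1B | 2r 1w}
  4. ALU→r1 ⇒ no(FU)  {0A/1Mu/2Ld/1B | 2r 1w}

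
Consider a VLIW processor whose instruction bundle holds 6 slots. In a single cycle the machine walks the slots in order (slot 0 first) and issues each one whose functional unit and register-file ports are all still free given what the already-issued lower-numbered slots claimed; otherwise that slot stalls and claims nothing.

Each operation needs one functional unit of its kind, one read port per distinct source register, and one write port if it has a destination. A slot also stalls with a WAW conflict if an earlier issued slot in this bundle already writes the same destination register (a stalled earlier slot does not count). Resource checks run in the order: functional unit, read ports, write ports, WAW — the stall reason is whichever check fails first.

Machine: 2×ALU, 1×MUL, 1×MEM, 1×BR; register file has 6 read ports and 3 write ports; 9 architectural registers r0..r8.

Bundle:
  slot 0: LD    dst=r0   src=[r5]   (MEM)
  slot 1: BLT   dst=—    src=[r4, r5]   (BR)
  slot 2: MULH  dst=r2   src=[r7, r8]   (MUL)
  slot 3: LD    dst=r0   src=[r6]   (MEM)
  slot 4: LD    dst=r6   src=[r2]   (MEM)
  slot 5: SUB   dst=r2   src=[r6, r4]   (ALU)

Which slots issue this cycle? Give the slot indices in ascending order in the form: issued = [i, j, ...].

slot 0 (MEM): ISSUE — free A2,Mu1,Ld0,B1 rp5 wp2
slot 1 (BR): ISSUE — free A2,Mu1,Ld0,B0 rp3 wp2
slot 2 (MUL): ISSUE — free A2,Mu0,Ld0,B0 rp1 wp1
slot 3 (MEM): stall FU — free A2,Mu0,Ld0,B0 rp1 wp1
slot 4 (MEM): stall FU — free A2,Mu0,Ld0,B0 rp1 wp1
slot 5 (ALU): stall RD_PORT — free A2,Mu0,Ld0,B0 rp1 wp1

issued = [0, 1, 2]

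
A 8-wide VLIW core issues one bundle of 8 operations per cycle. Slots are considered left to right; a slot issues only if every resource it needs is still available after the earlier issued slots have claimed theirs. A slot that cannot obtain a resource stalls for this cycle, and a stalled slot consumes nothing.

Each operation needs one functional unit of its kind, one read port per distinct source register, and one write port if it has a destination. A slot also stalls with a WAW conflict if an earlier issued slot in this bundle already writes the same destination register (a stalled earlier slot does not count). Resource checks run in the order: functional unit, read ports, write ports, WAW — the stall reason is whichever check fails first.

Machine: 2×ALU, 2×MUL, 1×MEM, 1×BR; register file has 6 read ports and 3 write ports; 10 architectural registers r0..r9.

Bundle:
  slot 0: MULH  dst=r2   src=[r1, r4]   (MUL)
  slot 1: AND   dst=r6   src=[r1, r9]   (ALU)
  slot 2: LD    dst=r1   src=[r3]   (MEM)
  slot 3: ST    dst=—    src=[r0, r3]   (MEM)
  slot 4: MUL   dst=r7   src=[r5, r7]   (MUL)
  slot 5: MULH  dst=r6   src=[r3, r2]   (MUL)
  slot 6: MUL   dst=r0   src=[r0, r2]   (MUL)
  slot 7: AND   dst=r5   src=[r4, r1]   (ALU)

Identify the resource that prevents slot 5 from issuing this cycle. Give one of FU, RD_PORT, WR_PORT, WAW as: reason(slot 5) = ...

reason(slot 5) = RD_PORT

[0] MUL needs rd=2 wr=1: ok; after: ALU=2 MUL=1 MEM=1 BR=1, R=4, W=2
[1] ALU needs rd=2 wr=1: ok; after: ALU=1 MUL=1 MEM=1 BR=1, R=2, W=1
[2] MEM needs rd=1 wr=1: ok; after: ALU=1 MUL=1 MEM=0 BR=1, R=1, W=0
[3] MEM needs rd=2 wr=0: FU; after: ALU=1 MUL=1 MEM=0 BR=1, R=1, W=0
[4] MUL needs rd=2 wr=1: RD_PORT; after: ALU=1 MUL=1 MEM=0 BR=1, R=1, W=0
[5] MUL needs rd=2 wr=1: RD_PORT; after: ALU=1 MUL=1 MEM=0 BR=1, R=1, W=0
[6] MUL needs rd=2 wr=1: RD_PORT; after: ALU=1 MUL=1 MEM=0 BR=1, R=1, W=0
[7] ALU needs rd=2 wr=1: RD_PORT; after: ALU=1 MUL=1 MEM=0 BR=1, R=1, W=0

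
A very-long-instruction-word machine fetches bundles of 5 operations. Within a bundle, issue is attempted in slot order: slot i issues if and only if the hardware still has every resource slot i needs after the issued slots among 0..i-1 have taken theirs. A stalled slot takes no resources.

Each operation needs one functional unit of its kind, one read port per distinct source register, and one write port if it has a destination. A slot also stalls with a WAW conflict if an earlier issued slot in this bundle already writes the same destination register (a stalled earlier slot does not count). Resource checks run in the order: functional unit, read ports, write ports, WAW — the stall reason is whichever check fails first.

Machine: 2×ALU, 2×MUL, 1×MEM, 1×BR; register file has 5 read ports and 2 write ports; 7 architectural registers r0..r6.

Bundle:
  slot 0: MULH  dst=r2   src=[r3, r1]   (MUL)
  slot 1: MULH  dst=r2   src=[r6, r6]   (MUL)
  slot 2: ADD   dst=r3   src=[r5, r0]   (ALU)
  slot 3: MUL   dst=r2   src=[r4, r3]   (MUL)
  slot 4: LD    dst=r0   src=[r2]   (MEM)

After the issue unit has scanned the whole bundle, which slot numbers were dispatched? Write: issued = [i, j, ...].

[0] MUL needs rd=2 wr=1: ok; after: ALU=2 MUL=1 MEM=1 BR=1, R=3, W=1
[1] MUL needs rd=1 wr=1: WAW; after: ALU=2 MUL=1 MEM=1 BR=1, R=3, W=1
[2] ALU needs rd=2 wr=1: ok; after: ALU=1 MUL=1 MEM=1 BR=1, R=1, W=0
[3] MUL needs rd=2 wr=1: RD_PORT; after: ALU=1 MUL=1 MEM=1 BR=1, R=1, W=0
[4] MEM needs rd=1 wr=1: WR_PORT; after: ALU=1 MUL=1 MEM=1 BR=1, R=1, W=0

issued = [0, 2]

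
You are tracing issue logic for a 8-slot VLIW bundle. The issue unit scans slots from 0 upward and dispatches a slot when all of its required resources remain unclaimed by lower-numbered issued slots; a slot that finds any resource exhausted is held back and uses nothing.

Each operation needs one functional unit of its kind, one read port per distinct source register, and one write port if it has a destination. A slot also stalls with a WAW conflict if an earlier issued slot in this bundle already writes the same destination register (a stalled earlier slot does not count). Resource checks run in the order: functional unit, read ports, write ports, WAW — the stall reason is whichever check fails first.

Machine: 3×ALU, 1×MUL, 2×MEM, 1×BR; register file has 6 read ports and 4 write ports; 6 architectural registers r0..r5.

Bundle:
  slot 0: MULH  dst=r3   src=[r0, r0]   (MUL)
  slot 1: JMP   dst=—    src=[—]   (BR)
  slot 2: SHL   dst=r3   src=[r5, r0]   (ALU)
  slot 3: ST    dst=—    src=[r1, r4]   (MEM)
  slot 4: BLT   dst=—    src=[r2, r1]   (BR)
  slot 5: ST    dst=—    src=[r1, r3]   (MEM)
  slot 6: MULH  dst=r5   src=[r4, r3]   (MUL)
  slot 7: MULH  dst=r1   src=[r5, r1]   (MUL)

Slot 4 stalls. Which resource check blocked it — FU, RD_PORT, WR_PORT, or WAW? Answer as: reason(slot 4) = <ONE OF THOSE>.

reason(slot 4) = FU

slot 0 (MUL): ISSUE — free A3,Mu0,Ld2,B1 rp5 wp3
slot 1 (BR): ISSUE — free A3,Mu0,Ld2,B0 rp5 wp3
slot 2 (ALU): stall WAW — free A3,Mu0,Ld2,B0 rp5 wp3
slot 3 (MEM): ISSUE — free A3,Mu0,Ld1,B0 rp3 wp3
slot 4 (BR): stall FU — free A3,Mu0,Ld1,B0 rp3 wp3
slot 5 (MEM): ISSUE — free A3,Mu0,Ld0,B0 rp1 wp3
slot 6 (MUL): stall FU — free A3,Mu0,Ld0,B0 rp1 wp3
slot 7 (MUL): stall FU — free A3,Mu0,Ld0,B0 rp1 wp3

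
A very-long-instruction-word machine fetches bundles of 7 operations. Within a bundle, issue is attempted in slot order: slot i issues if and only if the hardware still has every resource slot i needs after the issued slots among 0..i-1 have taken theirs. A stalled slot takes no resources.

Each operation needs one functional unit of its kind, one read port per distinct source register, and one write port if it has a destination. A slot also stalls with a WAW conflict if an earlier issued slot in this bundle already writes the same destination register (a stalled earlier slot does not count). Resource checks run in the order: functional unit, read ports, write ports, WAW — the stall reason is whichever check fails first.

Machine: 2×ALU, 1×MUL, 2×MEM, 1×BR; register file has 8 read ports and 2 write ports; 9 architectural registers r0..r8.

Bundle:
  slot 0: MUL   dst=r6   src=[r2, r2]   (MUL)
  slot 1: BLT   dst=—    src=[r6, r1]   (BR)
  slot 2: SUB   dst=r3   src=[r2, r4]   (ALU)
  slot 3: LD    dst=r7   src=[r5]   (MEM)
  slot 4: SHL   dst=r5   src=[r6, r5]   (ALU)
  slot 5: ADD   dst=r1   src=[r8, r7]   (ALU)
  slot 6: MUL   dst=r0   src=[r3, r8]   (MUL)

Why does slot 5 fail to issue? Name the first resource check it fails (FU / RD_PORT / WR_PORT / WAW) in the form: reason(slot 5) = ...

reason(slot 5) = WR_PORT

  0. MUL→r6 ⇒ go  {2A/0Mu/2Ld/1B | 7r 1w}
  1. BR ⇒ go  {2A/0Mu/2Ld/0B | 5r 1w}
  2. ALU→r3 ⇒ go  {1A/0Mu/2Ld/0B | 3r 0w}
  3. MEM→r7 ⇒ no(WR_PORT)  {1A/0Mu/2Ld/0B | 3r 0w}
  4. ALU→r5 ⇒ no(WR_PORT)  {1A/0Mu/2Ld/0B | 3r 0w}
  5. ALU→r1 ⇒ no(WR_PORT)  {1A/0Mu/2Ld/0B | 3r 0w}
  6. MUL→r0 ⇒ no(FU)  {1A/0Mu/2Ld/0B | 3r 0w}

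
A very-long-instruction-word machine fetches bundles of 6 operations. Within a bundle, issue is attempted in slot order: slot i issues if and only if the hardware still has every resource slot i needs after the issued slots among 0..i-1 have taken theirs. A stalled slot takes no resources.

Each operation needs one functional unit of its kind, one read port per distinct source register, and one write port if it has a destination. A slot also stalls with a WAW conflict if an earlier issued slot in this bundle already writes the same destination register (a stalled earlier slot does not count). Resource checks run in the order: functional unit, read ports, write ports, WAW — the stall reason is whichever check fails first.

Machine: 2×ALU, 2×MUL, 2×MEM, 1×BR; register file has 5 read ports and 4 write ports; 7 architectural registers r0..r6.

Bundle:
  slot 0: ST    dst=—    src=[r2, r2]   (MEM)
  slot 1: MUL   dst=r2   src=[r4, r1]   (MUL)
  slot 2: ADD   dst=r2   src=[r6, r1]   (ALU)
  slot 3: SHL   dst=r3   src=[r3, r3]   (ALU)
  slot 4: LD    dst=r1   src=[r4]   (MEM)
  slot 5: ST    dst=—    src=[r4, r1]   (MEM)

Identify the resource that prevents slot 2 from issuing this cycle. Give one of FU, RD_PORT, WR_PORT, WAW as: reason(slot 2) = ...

reason(slot 2) = WAW

slot 0 (MEM): ISSUE — free A2,Mu2,Ld1,B1 rp4 wp4
slot 1 (MUL): ISSUE — free A2,Mu1,Ld1,B1 rp2 wp3
slot 2 (ALU): stall WAW — free A2,Mu1,Ld1,B1 rp2 wp3
slot 3 (ALU): ISSUE — free A1,Mu1,Ld1,B1 rp1 wp2
slot 4 (MEM): ISSUE — free A1,Mu1,Ld0,B1 rp0 wp1
slot 5 (MEM): stall FU — free A1,Mu1,Ld0,B1 rp0 wp1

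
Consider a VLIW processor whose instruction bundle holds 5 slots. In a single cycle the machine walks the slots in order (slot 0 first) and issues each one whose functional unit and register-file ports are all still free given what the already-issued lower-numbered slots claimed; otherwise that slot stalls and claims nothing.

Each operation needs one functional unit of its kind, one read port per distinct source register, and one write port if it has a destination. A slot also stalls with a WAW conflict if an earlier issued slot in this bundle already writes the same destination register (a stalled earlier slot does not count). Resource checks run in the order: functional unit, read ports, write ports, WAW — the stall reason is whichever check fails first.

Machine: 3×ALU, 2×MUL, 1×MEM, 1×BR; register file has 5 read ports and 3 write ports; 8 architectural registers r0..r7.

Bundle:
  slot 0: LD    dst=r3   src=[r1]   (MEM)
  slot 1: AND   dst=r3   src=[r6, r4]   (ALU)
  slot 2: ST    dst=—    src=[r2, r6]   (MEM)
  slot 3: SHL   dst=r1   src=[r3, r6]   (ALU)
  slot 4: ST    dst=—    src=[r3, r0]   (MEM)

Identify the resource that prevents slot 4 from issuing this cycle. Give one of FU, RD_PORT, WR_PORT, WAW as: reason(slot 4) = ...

reason(slot 4) = FU

[0] MEM needs rd=1 wr=1: ok; after: ALU=3 MUL=2 MEM=0 BR=1, R=4, W=2
[1] ALU needs rd=2 wr=1: WAW; after: ALU=3 MUL=2 MEM=0 BR=1, R=4, W=2
[2] MEM needs rd=2 wr=0: FU; after: ALU=3 MUL=2 MEM=0 BR=1, R=4, W=2
[3] ALU needs rd=2 wr=1: ok; after: ALU=2 MUL=2 MEM=0 BR=1, R=2, W=1
[4] MEM needs rd=2 wr=0: FU; after: ALU=2 MUL=2 MEM=0 BR=1, R=2, W=1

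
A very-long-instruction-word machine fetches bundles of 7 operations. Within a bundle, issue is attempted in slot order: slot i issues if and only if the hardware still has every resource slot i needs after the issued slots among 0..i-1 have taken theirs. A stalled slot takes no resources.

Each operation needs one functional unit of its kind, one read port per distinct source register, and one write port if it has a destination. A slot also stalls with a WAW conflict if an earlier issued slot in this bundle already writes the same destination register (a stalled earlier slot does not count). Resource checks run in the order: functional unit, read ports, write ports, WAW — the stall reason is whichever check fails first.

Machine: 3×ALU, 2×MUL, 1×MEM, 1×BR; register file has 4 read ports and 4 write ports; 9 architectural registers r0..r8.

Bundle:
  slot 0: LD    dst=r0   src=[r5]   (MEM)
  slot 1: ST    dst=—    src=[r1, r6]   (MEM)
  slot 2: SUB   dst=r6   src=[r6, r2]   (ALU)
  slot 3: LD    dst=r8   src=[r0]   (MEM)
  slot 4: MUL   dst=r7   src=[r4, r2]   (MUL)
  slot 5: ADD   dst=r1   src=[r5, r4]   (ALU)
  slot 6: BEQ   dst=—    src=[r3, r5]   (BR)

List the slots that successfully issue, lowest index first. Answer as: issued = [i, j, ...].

(0) want 1×MEM +1rd +1wr — yes → AL3|MU2|ME0|BR1|rd3|wr3
(1) want 1×MEM +2rd +0wr — FU → AL3|MU2|ME0|BR1|rd3|wr3
(2) want 1×ALU +2rd +1wr — yes → AL2|MU2|ME0|BR1|rd1|wr2
(3) want 1×MEM +1rd +1wr — FU → AL2|MU2|ME0|BR1|rd1|wr2
(4) want 1×MUL +2rd +1wr — RD_PORT → AL2|MU2|ME0|BR1|rd1|wr2
(5) want 1×ALU +2rd +1wr — RD_PORT → AL2|MU2|ME0|BR1|rd1|wr2
(6) want 1×BR +2rd +0wr — RD_PORT → AL2|MU2|ME0|BR1|rd1|wr2

issued = [0, 2]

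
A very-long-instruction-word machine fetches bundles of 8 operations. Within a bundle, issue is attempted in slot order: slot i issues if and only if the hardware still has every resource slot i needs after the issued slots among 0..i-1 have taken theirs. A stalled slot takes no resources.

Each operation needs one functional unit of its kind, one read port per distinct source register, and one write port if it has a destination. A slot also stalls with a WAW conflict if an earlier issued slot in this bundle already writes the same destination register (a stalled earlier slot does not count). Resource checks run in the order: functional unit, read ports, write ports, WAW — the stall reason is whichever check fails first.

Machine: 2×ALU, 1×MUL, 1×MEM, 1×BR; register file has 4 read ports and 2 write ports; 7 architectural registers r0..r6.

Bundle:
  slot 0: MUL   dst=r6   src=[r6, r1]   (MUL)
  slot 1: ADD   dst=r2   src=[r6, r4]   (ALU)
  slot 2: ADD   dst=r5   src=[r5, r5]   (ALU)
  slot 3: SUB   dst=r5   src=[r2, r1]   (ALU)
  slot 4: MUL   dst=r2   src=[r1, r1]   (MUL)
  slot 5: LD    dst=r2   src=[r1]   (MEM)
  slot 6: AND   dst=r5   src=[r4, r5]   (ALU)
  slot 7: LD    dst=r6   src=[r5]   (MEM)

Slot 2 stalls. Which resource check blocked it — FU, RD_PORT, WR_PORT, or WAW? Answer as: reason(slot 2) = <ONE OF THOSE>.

(0) want 1×MUL +2rd +1wr — yes → AL2|MU0|ME1|BR1|rd2|wr1
(1) want 1×ALU +2rd +1wr — yes → AL1|MU0|ME1|BR1|rd0|wr0
(2) want 1×ALU +1rd +1wr — RD_PORT → AL1|MU0|ME1|BR1|rd0|wr0
(3) want 1×ALU +2rd +1wr — RD_PORT → AL1|MU0|ME1|BR1|rd0|wr0
(4) want 1×MUL +1rd +1wr — FU → AL1|MU0|ME1|BR1|rd0|wr0
(5) want 1×MEM +1rd +1wr — RD_PORT → AL1|MU0|ME1|BR1|rd0|wr0
(6) want 1×ALU +2rd +1wr — RD_PORT → AL1|MU0|ME1|BR1|rd0|wr0
(7) want 1×MEM +1rd +1wr — RD_PORT → AL1|MU0|ME1|BR1|rd0|wr0

reason(slot 2) = RD_PORT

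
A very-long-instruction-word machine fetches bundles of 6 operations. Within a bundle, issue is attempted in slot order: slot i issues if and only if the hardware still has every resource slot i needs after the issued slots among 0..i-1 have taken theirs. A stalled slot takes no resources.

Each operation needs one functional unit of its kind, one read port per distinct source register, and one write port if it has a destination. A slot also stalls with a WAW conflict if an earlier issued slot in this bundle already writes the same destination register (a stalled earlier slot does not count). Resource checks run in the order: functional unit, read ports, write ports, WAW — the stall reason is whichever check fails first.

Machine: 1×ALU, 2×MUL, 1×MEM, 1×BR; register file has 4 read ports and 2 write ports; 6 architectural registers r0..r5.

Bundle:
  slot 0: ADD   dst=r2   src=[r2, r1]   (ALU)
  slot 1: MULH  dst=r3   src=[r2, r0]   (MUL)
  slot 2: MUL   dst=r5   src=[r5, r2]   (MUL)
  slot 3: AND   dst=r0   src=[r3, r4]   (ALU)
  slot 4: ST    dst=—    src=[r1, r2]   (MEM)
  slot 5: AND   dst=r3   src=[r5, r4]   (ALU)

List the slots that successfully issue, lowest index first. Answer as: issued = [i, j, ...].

issued = [0, 1]

#0 ALU src=r2,r1 dispatched  <A:0 Mu:2 Ld:1 B:1 rd:2 wr:1>
#1 MUL src=r2,r0 dispatched  <A:0 Mu:1 Ld:1 B:1 rd:0 wr:0>
#2 MUL src=r5,r2 held:RD_PORT  <A:0 Mu:1 Ld:1 B:1 rd:0 wr:0>
#3 ALU src=r3,r4 held:FU  <A:0 Mu:1 Ld:1 B:1 rd:0 wr:0>
#4 MEM src=r1,r2 held:RD_PORT  <A:0 Mu:1 Ld:1 B:1 rd:0 wr:0>
#5 ALU src=r5,r4 held:FU  <A:0 Mu:1 Ld:1 B:1 rd:0 wr:0>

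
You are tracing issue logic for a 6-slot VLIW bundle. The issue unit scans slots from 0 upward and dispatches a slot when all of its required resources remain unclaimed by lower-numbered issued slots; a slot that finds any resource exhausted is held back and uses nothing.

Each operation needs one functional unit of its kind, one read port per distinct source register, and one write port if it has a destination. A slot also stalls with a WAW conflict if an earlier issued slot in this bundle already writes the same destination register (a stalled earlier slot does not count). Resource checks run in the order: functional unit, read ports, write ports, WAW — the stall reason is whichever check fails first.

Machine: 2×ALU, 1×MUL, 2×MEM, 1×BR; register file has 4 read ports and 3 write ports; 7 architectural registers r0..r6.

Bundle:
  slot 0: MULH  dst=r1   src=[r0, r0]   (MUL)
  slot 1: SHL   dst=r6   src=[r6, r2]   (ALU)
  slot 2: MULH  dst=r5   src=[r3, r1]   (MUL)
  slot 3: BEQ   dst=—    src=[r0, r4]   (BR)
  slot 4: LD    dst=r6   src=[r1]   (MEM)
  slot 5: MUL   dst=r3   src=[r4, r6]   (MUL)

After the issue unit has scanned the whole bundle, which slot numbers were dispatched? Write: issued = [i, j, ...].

issued = [0, 1]

  0. MUL→r1 ⇒ go  {2A/0Mu/2Ld/1B | 3r 2w}
  1. ALU→r6 ⇒ go  {1A/0Mu/2Ld/1B | 1r 1w}
  2. MUL→r5 ⇒ no(FU)  {1A/0Mu/2Ld/1B | 1r 1w}
  3. BR ⇒ no(RD_PORT)  {1A/0Mu/2Ld/1B | 1r 1w}
  4. MEM→r6 ⇒ no(WAW)  {1A/0Mu/2Ld/1B | 1r 1w}
  5. MUL→r3 ⇒ no(FU)  {1A/0Mu/2Ld/1B | 1r 1w}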